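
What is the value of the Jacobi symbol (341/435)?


Compute (341/435) via quadratic reciprocity:
  reciprocity: (341/435) -> +(435/341)
  reduce: (94/341)
  pull out 2: (2/341) = -1  (since 341 mod 8 = 5)
  reciprocity: (47/341) -> +(341/47)
  reduce: (12/47)
  pull out 2: (2/47) = +1  (since 47 mod 8 = 7)
  pull out 2: (2/47) = +1  (since 47 mod 8 = 7)
  reciprocity: (3/47) -> -(47/3)
  reduce: (2/3)
  pull out 2: (2/3) = -1  (since 3 mod 8 = 3)
  (1/3) = 1
Product of signs = -1

-1


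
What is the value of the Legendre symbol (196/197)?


p = 197 is prime, so compute (196/197) with the reciprocity algorithm (Jacobi-symbol steps: pull out 2s via (2/n), flip via reciprocity, reduce):
  pull out 2: (2/197) = -1  (since 197 mod 8 = 5)
  pull out 2: (2/197) = -1  (since 197 mod 8 = 5)
  reciprocity: (49/197) -> +(197/49)
  reduce: (1/49)
  (1/49) = 1
Product of signs = 1
(196/197) = 1

1


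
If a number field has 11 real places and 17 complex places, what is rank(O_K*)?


By Dirichlet's unit theorem:
rank = r1 + r2 - 1
= 11 + 17 - 1
= 27

27


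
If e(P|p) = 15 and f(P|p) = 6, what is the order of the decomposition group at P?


|D_P| = e * f
= 15 * 6
= 90

90


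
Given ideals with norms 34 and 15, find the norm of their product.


N(IJ) = N(I) * N(J)
= 34 * 15
= 510

510


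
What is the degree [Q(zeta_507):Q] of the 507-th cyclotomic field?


The degree equals Euler's totient phi(507).
507 = 3 * 13^2
phi(507) = 312

312


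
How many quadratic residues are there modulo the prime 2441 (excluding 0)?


For prime p, the number of non-zero quadratic residues is (p-1)/2.
= (2441-1)/2
= 1220

1220


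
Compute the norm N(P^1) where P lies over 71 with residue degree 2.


N(P^a) = p^(a*f)
= 71^(1*2)
= 71^2
= 5041

5041


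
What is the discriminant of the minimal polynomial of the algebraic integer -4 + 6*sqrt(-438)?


The element -4 + 6*sqrt(-438) has minimal polynomial:
x^2 + 8*x + 15784
Discriminant = (8)^2 - 4*(15784)
= 64 - 63136
= -63072

-63072


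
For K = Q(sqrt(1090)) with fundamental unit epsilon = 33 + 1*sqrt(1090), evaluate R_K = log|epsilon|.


epsilon = 33 + 1*sqrt(1090)
= 66.0151
R = ln(66.0151)
= 4.1899

4.1899


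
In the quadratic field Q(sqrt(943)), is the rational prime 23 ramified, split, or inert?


K = Q(sqrt(943)). Since d mod 4 = 3, disc(K) = 3772.
Check p | disc: 3772 mod 23 = 0.
p divides disc, so p ramifies: (p) = P^2 with e=2, f=1, g=1.
Therefore p is ramified.

ramified


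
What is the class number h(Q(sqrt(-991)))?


K = Q(sqrt(-991)). d mod 4 = 1, so D = disc(K) = d = -991
h(K) equals the number of primitive reduced positive-definite forms (a, b, c) = a*x^2 + b*x*y + c*y^2 with b^2 - 4ac = D,
where reduced means |b| <= a <= c, with b >= 0 whenever |b| = a or a = c, and primitive means gcd(a, b, c) = 1.
Reduced forces 3a^2 <= |D| = 991, so 1 <= a <= 18; b must have the parity of D, and c = (b^2 - D)/(4a) must be an integer >= a.
Enumerate a = 1..18, b in [-a, a]:
  a=1: (1, 1, 248)  [1]
  a=2: (2, -1, 124), (2, 1, 124)  [2]
  a=3: none
  a=4: (4, -1, 62), (4, 1, 62)  [2]
  a=5: (5, -3, 50), (5, 3, 50)  [2]
  a=6..7: none
  a=8: (8, -1, 31), (8, 1, 31)  [2]
  a=9: none
  a=10: (10, -7, 26), (10, -3, 25), (10, 3, 25), (10, 7, 26)  [4]
  a=11..12: none
  a=13: (13, -7, 20), (13, 7, 20)  [2]
  a=14..15: none
  a=16: (16, -15, 19), (16, 15, 19)  [2]
  a=17..18: none
Total reduced forms: 1 + 2 + 2 + 2 + 2 + 4 + 2 + 2 = 17
h = 17

17


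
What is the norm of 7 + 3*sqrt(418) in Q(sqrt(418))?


N(a + b*sqrt(d)) = a^2 - d*b^2
= (7)^2 - (418)*(3)^2
= 49 - 3762
= -3713

-3713


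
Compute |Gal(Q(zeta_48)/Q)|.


|Gal(Q(zeta_48)/Q)| = phi(48)
= 16

16


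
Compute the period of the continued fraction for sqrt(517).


Run the CF algorithm for sqrt(517).
a_0 = floor(sqrt(517)) = 22; set m_0=0, q_0=1.
Recurrence: m' = q*a - m,  q' = (d - m'^2)/q,  a' = floor((a_0 + m')/q').
  step 1: m=22, q=33, a=1
  step 2: m=11, q=12, a=2
  step 3: m=13, q=29, a=1
  step 4: m=16, q=9, a=4
  step 5: m=20, q=13, a=3
  step 6: m=19, q=12, a=3
  step 7: m=17, q=19, a=2
  step 8: m=21, q=4, a=10
  step 9: m=19, q=39, a=1
  step 10: m=20, q=3, a=14
  step 11: m=22, q=11, a=4
  step 12: m=22, q=3, a=14
  step 13: m=20, q=39, a=1
  step 14: m=19, q=4, a=10
  step 15: m=21, q=19, a=2
  step 16: m=17, q=12, a=3
  step 17: m=19, q=13, a=3
  step 18: m=20, q=9, a=4
  step 19: m=16, q=29, a=1
  step 20: m=13, q=12, a=2
  step 21: m=11, q=33, a=1
  step 22: m=22, q=1, a=44
a_22 = 2*a_0 = 44, so the period closes here.
sqrt(517) = [22; 1, 2, 1, 4, 3, 3, 2, 10, 1, 14, 4, 14, 1, 10, 2, 3, 3, 4, 1, 2, 1, 44]
Period length = 22

22


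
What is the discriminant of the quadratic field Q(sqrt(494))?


For K = Q(sqrt(d)) with d squarefree: disc(K) = d if d = 1 mod 4, and disc(K) = 4d if d = 2 or 3 mod 4.
Here d = 494, and d mod 4 = 2.
d = 2 mod 4, not 1 (O_K = Z[sqrt(d)]), so disc(K) = 4d = 4 * (494) = 1976

1976


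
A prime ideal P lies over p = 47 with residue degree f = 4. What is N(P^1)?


N(P^a) = p^(a*f)
= 47^(1*4)
= 47^4
= 4879681

4879681


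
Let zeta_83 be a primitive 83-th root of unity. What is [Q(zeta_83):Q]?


The degree equals Euler's totient phi(83).
83 = 83
phi(83) = 82

82


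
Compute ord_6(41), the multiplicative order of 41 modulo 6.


We want ord_6(41), the smallest k >= 1 with 41^k = 1 mod 6.
n = 6 = 2 * 3, phi(6) = 2; the order divides phi(n).
Divisors of 2: 1, 2
Repeated squaring mod 6: 41^1 = 5, 41^2 = 1
Test divisors in increasing order:
  k=1: 41^1 = 5 mod 6
  k=2: 41^2 = 1 mod 6  <- first divisor giving 1
Order = 2

2


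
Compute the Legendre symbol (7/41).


p = 41 is prime, so compute (7/41) with the reciprocity algorithm (Jacobi-symbol steps: pull out 2s via (2/n), flip via reciprocity, reduce):
  reciprocity: (7/41) -> +(41/7)
  reduce: (6/7)
  pull out 2: (2/7) = +1  (since 7 mod 8 = 7)
  reciprocity: (3/7) -> -(7/3)
  reduce: (1/3)
  (1/3) = 1
Product of signs = -1
(7/41) = -1

-1


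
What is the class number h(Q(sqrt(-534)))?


K = Q(sqrt(-534)). d mod 4 = 2, so D = disc(K) = 4d = -2136
h(K) equals the number of primitive reduced positive-definite forms (a, b, c) = a*x^2 + b*x*y + c*y^2 with b^2 - 4ac = D,
where reduced means |b| <= a <= c, with b >= 0 whenever |b| = a or a = c, and primitive means gcd(a, b, c) = 1.
Reduced forces 3a^2 <= |D| = 2136, so 1 <= a <= 26; b must have the parity of D, and c = (b^2 - D)/(4a) must be an integer >= a.
Enumerate a = 1..26, b in [-a, a]:
  a=1: (1, 0, 534)  [1]
  a=2: (2, 0, 267)  [1]
  a=3: (3, 0, 178)  [1]
  a=4: none
  a=5: (5, -2, 107), (5, 2, 107)  [2]
  a=6: (6, 0, 89)  [1]
  a=7..9: none
  a=10: (10, -8, 55), (10, 8, 55)  [2]
  a=11: (11, -8, 50), (11, 8, 50)  [2]
  a=12: none
  a=13: (13, -10, 43), (13, 10, 43)  [2]
  a=14: none
  a=15: (15, -12, 38), (15, 12, 38)  [2]
  a=16..18: none
  a=19: (19, -12, 30), (19, 12, 30)  [2]
  a=20..21: none
  a=22: (22, -8, 25), (22, 8, 25)  [2]
  a=23: (23, -16, 26), (23, 16, 26)  [2]
  a=24..26: none
Total reduced forms: 1 + 1 + 1 + 2 + 1 + 2 + 2 + 2 + 2 + 2 + 2 + 2 = 20
h = 20

20


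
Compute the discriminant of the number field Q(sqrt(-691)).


For K = Q(sqrt(d)) with d squarefree: disc(K) = d if d = 1 mod 4, and disc(K) = 4d if d = 2 or 3 mod 4.
Here d = -691, and d mod 4 = 1.
d = 1 mod 4 (O_K = Z[(1+sqrt(d))/2]), so disc(K) = d = -691

-691


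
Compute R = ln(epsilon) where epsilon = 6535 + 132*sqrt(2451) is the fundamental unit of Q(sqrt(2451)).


epsilon = 6535 + 132*sqrt(2451)
= 13069.9999
R = ln(13069.9999)
= 9.4781

9.4781


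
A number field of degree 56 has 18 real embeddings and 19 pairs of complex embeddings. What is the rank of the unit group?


By Dirichlet's unit theorem:
rank = r1 + r2 - 1
= 18 + 19 - 1
= 36

36


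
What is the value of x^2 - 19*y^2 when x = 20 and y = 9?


x^2 - d*y^2
= 20^2 - 19*9^2
= 400 - 1539
= -1139

-1139


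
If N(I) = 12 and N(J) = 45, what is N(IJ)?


N(IJ) = N(I) * N(J)
= 12 * 45
= 540

540


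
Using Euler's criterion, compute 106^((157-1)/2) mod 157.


p = 157 is prime and the exponent is (p-1)/2 = 78, so by Euler's criterion 106^78 = (106/157) = +1 or -1 mod 157.
Compute by square-and-multiply:
  78 = 64 + 8 + 4 + 2 (binary 1001110)
  Repeated squaring mod 157: 106^1 = 106, 106^2 = 89, 106^4 = 71, 106^8 = 17, 106^16 = 132, 106^32 = 154, 106^64 = 9
  106^78 = 106^64 * 106^8 * 106^4 * 106^2 = 9 * 17 * 71 * 89 mod 157
    9 * 17 = 153 = 153 mod 157
    153 * 71 = 10863 = 30 mod 157
    30 * 89 = 2670 = 1 mod 157
  106^78 = 1 mod 157
Result 1: 106 is a quadratic residue mod 157.
106^78 mod 157 = 1

1


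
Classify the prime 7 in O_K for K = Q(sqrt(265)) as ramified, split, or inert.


K = Q(sqrt(265)). Since d mod 4 = 1, disc(K) = 265.
Check p | disc: 265 mod 7 = 6.
p does not divide disc. Compute Legendre symbol (d/p):
6^((7-1)/2) mod 7 = -1
(d/p) = -1, so p is inert: (p) stays prime with e=1, f=2, g=1.
Therefore p is inert.

inert


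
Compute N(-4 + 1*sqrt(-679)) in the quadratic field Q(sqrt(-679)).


N(a + b*sqrt(d)) = a^2 - d*b^2
= (-4)^2 - (-679)*(1)^2
= 16 + 679
= 695

695


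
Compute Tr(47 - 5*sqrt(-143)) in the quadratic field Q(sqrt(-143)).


Tr(a + b*sqrt(d)) = (a + b*sqrt(d)) + (a - b*sqrt(d)) = 2a
= 2 * (47)
= 94

94


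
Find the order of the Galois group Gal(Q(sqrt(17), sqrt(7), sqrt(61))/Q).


The 3 square roots of distinct primes are multiplicatively independent over Q,
so [K:Q] = 2^3 and Gal(K/Q) is isomorphic to (Z/2Z)^3.
|Gal| = 2^3 = 8

8


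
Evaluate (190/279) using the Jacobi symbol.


Compute (190/279) via quadratic reciprocity:
  pull out 2: (2/279) = +1  (since 279 mod 8 = 7)
  reciprocity: (95/279) -> -(279/95)
  reduce: (89/95)
  reciprocity: (89/95) -> +(95/89)
  reduce: (6/89)
  pull out 2: (2/89) = +1  (since 89 mod 8 = 1)
  reciprocity: (3/89) -> +(89/3)
  reduce: (2/3)
  pull out 2: (2/3) = -1  (since 3 mod 8 = 3)
  (1/3) = 1
Product of signs = 1

1


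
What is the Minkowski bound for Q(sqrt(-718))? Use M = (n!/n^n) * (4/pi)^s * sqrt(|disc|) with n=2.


d = -718, d mod 4 = 2, so disc(K) = 4d = -2872; |disc(K)| = 2872
Imaginary quadratic field, so n = 2, s = r2 = 1, r1 = 0
M = (n!/n^n) * (4/pi)^s * sqrt(|disc(K)|) = (2!/2^2) * (4/pi)^1 * sqrt(2872)
= 0.5 * 1.273240 * 53.591044
= 34.1171

34.1171


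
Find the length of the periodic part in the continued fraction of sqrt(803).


Run the CF algorithm for sqrt(803).
a_0 = floor(sqrt(803)) = 28; set m_0=0, q_0=1.
Recurrence: m' = q*a - m,  q' = (d - m'^2)/q,  a' = floor((a_0 + m')/q').
  step 1: m=28, q=19, a=2
  step 2: m=10, q=37, a=1
  step 3: m=27, q=2, a=27
  step 4: m=27, q=37, a=1
  step 5: m=10, q=19, a=2
  step 6: m=28, q=1, a=56
a_6 = 2*a_0 = 56, so the period closes here.
sqrt(803) = [28; 2, 1, 27, 1, 2, 56]
Period length = 6

6


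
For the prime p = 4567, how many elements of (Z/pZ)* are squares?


For prime p, the number of non-zero quadratic residues is (p-1)/2.
= (4567-1)/2
= 2283

2283


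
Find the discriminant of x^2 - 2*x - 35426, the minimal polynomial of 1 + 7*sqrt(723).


The element 1 + 7*sqrt(723) has minimal polynomial:
x^2 - 2*x - 35426
Discriminant = (-2)^2 - 4*(-35426)
= 4 + 141704
= 141708

141708


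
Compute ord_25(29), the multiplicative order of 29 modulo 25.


We want ord_25(29), the smallest k >= 1 with 29^k = 1 mod 25.
n = 25 = 5^2, phi(25) = 20; the order divides phi(n).
Divisors of 20: 1, 2, 4, 5, 10, 20
Repeated squaring mod 25: 29^1 = 4, 29^2 = 16, 29^4 = 6, 29^8 = 11, 29^16 = 21
Test divisors in increasing order:
  k=1: 29^1 = 4 mod 25
  k=2: 29^2 = 16 mod 25
  k=4: 29^4 = 6 mod 25
  k=5: 29^5 = 6 * 4 = 24 mod 25
  k=10: 29^10 = 11 * 16 = 1 mod 25  <- first divisor giving 1
Order = 10

10


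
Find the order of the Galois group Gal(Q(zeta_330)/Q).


|Gal(Q(zeta_330)/Q)| = phi(330)
= 80

80


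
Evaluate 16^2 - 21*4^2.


x^2 - d*y^2
= 16^2 - 21*4^2
= 256 - 336
= -80

-80


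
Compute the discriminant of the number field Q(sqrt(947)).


For K = Q(sqrt(d)) with d squarefree: disc(K) = d if d = 1 mod 4, and disc(K) = 4d if d = 2 or 3 mod 4.
Here d = 947, and d mod 4 = 3.
d = 3 mod 4, not 1 (O_K = Z[sqrt(d)]), so disc(K) = 4d = 4 * (947) = 3788

3788


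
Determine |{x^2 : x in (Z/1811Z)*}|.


For prime p, the number of non-zero quadratic residues is (p-1)/2.
= (1811-1)/2
= 905

905


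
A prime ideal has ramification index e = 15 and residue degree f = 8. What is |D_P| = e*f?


|D_P| = e * f
= 15 * 8
= 120

120


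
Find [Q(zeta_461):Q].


The degree equals Euler's totient phi(461).
461 = 461
phi(461) = 460

460


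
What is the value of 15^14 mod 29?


p = 29 is prime and the exponent is (p-1)/2 = 14, so by Euler's criterion 15^14 = (15/29) = +1 or -1 mod 29.
Compute by square-and-multiply:
  14 = 8 + 4 + 2 (binary 1110)
  Repeated squaring mod 29: 15^1 = 15, 15^2 = 22, 15^4 = 20, 15^8 = 23
  15^14 = 15^8 * 15^4 * 15^2 = 23 * 20 * 22 mod 29
    23 * 20 = 460 = 25 mod 29
    25 * 22 = 550 = 28 mod 29
  15^14 = 28 mod 29
Result 28 = p - 1 = -1 mod 29: 15 is a quadratic non-residue mod 29. As a residue in [0, p-1] the value is 28.
15^14 mod 29 = 28

28


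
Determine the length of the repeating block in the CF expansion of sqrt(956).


Run the CF algorithm for sqrt(956).
a_0 = floor(sqrt(956)) = 30; set m_0=0, q_0=1.
Recurrence: m' = q*a - m,  q' = (d - m'^2)/q,  a' = floor((a_0 + m')/q').
  step 1: m=30, q=56, a=1
  step 2: m=26, q=5, a=11
  step 3: m=29, q=23, a=2
  step 4: m=17, q=29, a=1
  step 5: m=12, q=28, a=1
  step 6: m=16, q=25, a=1
  step 7: m=9, q=35, a=1
  step 8: m=26, q=8, a=7
  step 9: m=30, q=7, a=8
  step 10: m=26, q=40, a=1
  step 11: m=14, q=19, a=2
  step 12: m=24, q=20, a=2
  step 13: m=16, q=35, a=1
  step 14: m=19, q=17, a=2
  step 15: m=15, q=43, a=1
  step 16: m=28, q=4, a=14
  step 17: m=28, q=43, a=1
  step 18: m=15, q=17, a=2
  step 19: m=19, q=35, a=1
  step 20: m=16, q=20, a=2
  step 21: m=24, q=19, a=2
  step 22: m=14, q=40, a=1
  step 23: m=26, q=7, a=8
  step 24: m=30, q=8, a=7
  step 25: m=26, q=35, a=1
  step 26: m=9, q=25, a=1
  step 27: m=16, q=28, a=1
  step 28: m=12, q=29, a=1
  step 29: m=17, q=23, a=2
  step 30: m=29, q=5, a=11
  step 31: m=26, q=56, a=1
  step 32: m=30, q=1, a=60
a_32 = 2*a_0 = 60, so the period closes here.
sqrt(956) = [30; 1, 11, 2, 1, 1, 1, 1, 7, 8, 1, 2, 2, 1, 2, 1, 14, 1, 2, 1, 2, 2, 1, 8, 7, 1, 1, 1, 1, 2, 11, 1, 60]
Period length = 32

32


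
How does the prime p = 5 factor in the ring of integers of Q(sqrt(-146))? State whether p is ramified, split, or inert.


K = Q(sqrt(-146)). Since d mod 4 = 2, disc(K) = -584.
Check p | disc: -584 mod 5 = 1.
p does not divide disc. Compute Legendre symbol (d/p):
4^((5-1)/2) mod 5 = 1
(d/p) = 1, so p splits: (p) = P*P' with e=1, f=1, g=2.
Therefore p is split.

split


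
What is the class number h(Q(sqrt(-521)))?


K = Q(sqrt(-521)). d mod 4 = 3, so D = disc(K) = 4d = -2084
h(K) equals the number of primitive reduced positive-definite forms (a, b, c) = a*x^2 + b*x*y + c*y^2 with b^2 - 4ac = D,
where reduced means |b| <= a <= c, with b >= 0 whenever |b| = a or a = c, and primitive means gcd(a, b, c) = 1.
Reduced forces 3a^2 <= |D| = 2084, so 1 <= a <= 26; b must have the parity of D, and c = (b^2 - D)/(4a) must be an integer >= a.
Enumerate a = 1..26, b in [-a, a]:
  a=1: (1, 0, 521)  [1]
  a=2: (2, 2, 261)  [1]
  a=3: (3, -2, 174), (3, 2, 174)  [2]
  a=4: none
  a=5: (5, -4, 105), (5, 4, 105)  [2]
  a=6: (6, -2, 87), (6, 2, 87)  [2]
  a=7: (7, -4, 75), (7, 4, 75)  [2]
  a=8: none
  a=9: (9, -2, 58), (9, 2, 58)  [2]
  a=10: (10, -6, 53), (10, 6, 53)  [2]
  a=11..12: none
  a=13: (13, -10, 42), (13, 10, 42)  [2]
  a=14: (14, -10, 39), (14, 10, 39)  [2]
  a=15: (15, -14, 38), (15, -4, 35), (15, 4, 35), (15, 14, 38)  [4]
  a=16..17: none
  a=18: (18, -2, 29), (18, 2, 29)  [2]
  a=19: (19, -14, 30), (19, 14, 30)  [2]
  a=20: none
  a=21: (21, -10, 26), (21, -4, 25), (21, 4, 25), (21, 10, 26)  [4]
  a=22: none
  a=23: (23, -20, 27), (23, 20, 27)  [2]
  a=24..26: none
Total reduced forms: 1 + 1 + 2 + 2 + 2 + 2 + 2 + 2 + 2 + 2 + 4 + 2 + 2 + 4 + 2 = 32
h = 32

32


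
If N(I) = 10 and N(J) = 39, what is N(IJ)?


N(IJ) = N(I) * N(J)
= 10 * 39
= 390

390


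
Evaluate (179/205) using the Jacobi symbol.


Compute (179/205) via quadratic reciprocity:
  reciprocity: (179/205) -> +(205/179)
  reduce: (26/179)
  pull out 2: (2/179) = -1  (since 179 mod 8 = 3)
  reciprocity: (13/179) -> +(179/13)
  reduce: (10/13)
  pull out 2: (2/13) = -1  (since 13 mod 8 = 5)
  reciprocity: (5/13) -> +(13/5)
  reduce: (3/5)
  reciprocity: (3/5) -> +(5/3)
  reduce: (2/3)
  pull out 2: (2/3) = -1  (since 3 mod 8 = 3)
  (1/3) = 1
Product of signs = -1

-1


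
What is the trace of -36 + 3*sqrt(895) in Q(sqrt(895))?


Tr(a + b*sqrt(d)) = (a + b*sqrt(d)) + (a - b*sqrt(d)) = 2a
= 2 * (-36)
= -72

-72


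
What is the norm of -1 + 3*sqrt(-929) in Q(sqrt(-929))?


N(a + b*sqrt(d)) = a^2 - d*b^2
= (-1)^2 - (-929)*(3)^2
= 1 + 8361
= 8362

8362


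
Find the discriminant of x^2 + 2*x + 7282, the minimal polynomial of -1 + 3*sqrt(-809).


The element -1 + 3*sqrt(-809) has minimal polynomial:
x^2 + 2*x + 7282
Discriminant = (2)^2 - 4*(7282)
= 4 - 29128
= -29124

-29124


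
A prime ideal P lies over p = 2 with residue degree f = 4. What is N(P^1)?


N(P^a) = p^(a*f)
= 2^(1*4)
= 2^4
= 16

16


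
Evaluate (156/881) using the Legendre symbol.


p = 881 is prime, so compute (156/881) with the reciprocity algorithm (Jacobi-symbol steps: pull out 2s via (2/n), flip via reciprocity, reduce):
  pull out 2: (2/881) = +1  (since 881 mod 8 = 1)
  pull out 2: (2/881) = +1  (since 881 mod 8 = 1)
  reciprocity: (39/881) -> +(881/39)
  reduce: (23/39)
  reciprocity: (23/39) -> -(39/23)
  reduce: (16/23)
  pull out 2: (2/23) = +1  (since 23 mod 8 = 7)
  pull out 2: (2/23) = +1  (since 23 mod 8 = 7)
  pull out 2: (2/23) = +1  (since 23 mod 8 = 7)
  pull out 2: (2/23) = +1  (since 23 mod 8 = 7)
  (1/23) = 1
Product of signs = -1
(156/881) = -1

-1


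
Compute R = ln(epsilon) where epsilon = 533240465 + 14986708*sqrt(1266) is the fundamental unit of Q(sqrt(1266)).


epsilon = 533240465 + 14986708*sqrt(1266)
= 1.0665e+09
R = ln(1.0665e+09)
= 20.7876

20.7876


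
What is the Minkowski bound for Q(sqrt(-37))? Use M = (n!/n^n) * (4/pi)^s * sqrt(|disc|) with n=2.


d = -37, d mod 4 = 3, so disc(K) = 4d = -148; |disc(K)| = 148
Imaginary quadratic field, so n = 2, s = r2 = 1, r1 = 0
M = (n!/n^n) * (4/pi)^s * sqrt(|disc(K)|) = (2!/2^2) * (4/pi)^1 * sqrt(148)
= 0.5 * 1.273240 * 12.165525
= 7.7448

7.7448


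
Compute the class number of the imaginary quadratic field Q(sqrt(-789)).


K = Q(sqrt(-789)). d mod 4 = 3, so D = disc(K) = 4d = -3156
h(K) equals the number of primitive reduced positive-definite forms (a, b, c) = a*x^2 + b*x*y + c*y^2 with b^2 - 4ac = D,
where reduced means |b| <= a <= c, with b >= 0 whenever |b| = a or a = c, and primitive means gcd(a, b, c) = 1.
Reduced forces 3a^2 <= |D| = 3156, so 1 <= a <= 32; b must have the parity of D, and c = (b^2 - D)/(4a) must be an integer >= a.
Enumerate a = 1..32, b in [-a, a]:
  a=1: (1, 0, 789)  [1]
  a=2: (2, 2, 395)  [1]
  a=3: (3, 0, 263)  [1]
  a=4: none
  a=5: (5, -2, 158), (5, 2, 158)  [2]
  a=6: (6, 6, 133)  [1]
  a=7: (7, -6, 114), (7, 6, 114)  [2]
  a=8..9: none
  a=10: (10, -2, 79), (10, 2, 79)  [2]
  a=11: (11, -10, 74), (11, 10, 74)  [2]
  a=12: none
  a=13: (13, -4, 61), (13, 4, 61)  [2]
  a=14: (14, -6, 57), (14, 6, 57)  [2]
  a=15: (15, -12, 55), (15, 12, 55)  [2]
  a=16..18: none
  a=19: (19, -6, 42), (19, 6, 42)  [2]
  a=20: none
  a=21: (21, -6, 38), (21, 6, 38)  [2]
  a=22: (22, -10, 37), (22, 10, 37)  [2]
  a=23: (23, -8, 35), (23, 8, 35)  [2]
  a=24: none
  a=25: (25, -12, 33), (25, 12, 33)  [2]
  a=26: (26, -22, 35), (26, 22, 35)  [2]
  a=27..28: none
  a=29: (29, -18, 30), (29, 18, 30)  [2]
  a=30..32: none
Total reduced forms: 1 + 1 + 1 + 2 + 1 + 2 + 2 + 2 + 2 + 2 + 2 + 2 + 2 + 2 + 2 + 2 + 2 + 2 = 32
h = 32

32


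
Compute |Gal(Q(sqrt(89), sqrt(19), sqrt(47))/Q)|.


The 3 square roots of distinct primes are multiplicatively independent over Q,
so [K:Q] = 2^3 and Gal(K/Q) is isomorphic to (Z/2Z)^3.
|Gal| = 2^3 = 8

8


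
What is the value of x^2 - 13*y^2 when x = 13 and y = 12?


x^2 - d*y^2
= 13^2 - 13*12^2
= 169 - 1872
= -1703

-1703


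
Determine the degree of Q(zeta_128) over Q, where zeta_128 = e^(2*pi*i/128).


The degree equals Euler's totient phi(128).
128 = 2^7
phi(128) = 64

64


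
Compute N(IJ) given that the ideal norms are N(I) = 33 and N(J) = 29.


N(IJ) = N(I) * N(J)
= 33 * 29
= 957

957


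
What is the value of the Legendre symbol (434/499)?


p = 499 is prime, so compute (434/499) with the reciprocity algorithm (Jacobi-symbol steps: pull out 2s via (2/n), flip via reciprocity, reduce):
  pull out 2: (2/499) = -1  (since 499 mod 8 = 3)
  reciprocity: (217/499) -> +(499/217)
  reduce: (65/217)
  reciprocity: (65/217) -> +(217/65)
  reduce: (22/65)
  pull out 2: (2/65) = +1  (since 65 mod 8 = 1)
  reciprocity: (11/65) -> +(65/11)
  reduce: (10/11)
  pull out 2: (2/11) = -1  (since 11 mod 8 = 3)
  reciprocity: (5/11) -> +(11/5)
  reduce: (1/5)
  (1/5) = 1
Product of signs = 1
(434/499) = 1

1


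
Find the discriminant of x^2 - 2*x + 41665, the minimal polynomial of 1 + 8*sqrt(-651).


The element 1 + 8*sqrt(-651) has minimal polynomial:
x^2 - 2*x + 41665
Discriminant = (-2)^2 - 4*(41665)
= 4 - 166660
= -166656

-166656


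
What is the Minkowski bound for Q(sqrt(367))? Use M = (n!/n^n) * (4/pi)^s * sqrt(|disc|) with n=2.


d = 367, d mod 4 = 3, so disc(K) = 4d = 1468; |disc(K)| = 1468
Real quadratic field, so n = 2, s = r2 = 0, r1 = 2
M = (n!/n^n) * (4/pi)^s * sqrt(|disc(K)|) = (2!/2^2) * (4/pi)^0 * sqrt(1468)
= 0.5 * 1.000000 * 38.314488
= 19.1572

19.1572


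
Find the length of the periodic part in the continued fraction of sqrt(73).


Run the CF algorithm for sqrt(73).
a_0 = floor(sqrt(73)) = 8; set m_0=0, q_0=1.
Recurrence: m' = q*a - m,  q' = (d - m'^2)/q,  a' = floor((a_0 + m')/q').
  step 1: m=8, q=9, a=1
  step 2: m=1, q=8, a=1
  step 3: m=7, q=3, a=5
  step 4: m=8, q=3, a=5
  step 5: m=7, q=8, a=1
  step 6: m=1, q=9, a=1
  step 7: m=8, q=1, a=16
a_7 = 2*a_0 = 16, so the period closes here.
sqrt(73) = [8; 1, 1, 5, 5, 1, 1, 16]
Period length = 7

7


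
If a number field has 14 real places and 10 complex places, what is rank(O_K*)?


By Dirichlet's unit theorem:
rank = r1 + r2 - 1
= 14 + 10 - 1
= 23

23


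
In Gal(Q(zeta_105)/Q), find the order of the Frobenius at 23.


The Frobenius at p in Gal(Q(zeta_n)/Q) = (Z/nZ)* is the class of p, so its order is ord_105(23), the smallest k >= 1 with 23^k = 1 mod 105.
n = 105 = 3 * 5 * 7, phi(105) = 48; the order divides phi(n).
Divisors of 48: 1, 2, 3, 4, 6, 8, 12, 16, 24, 48
Repeated squaring mod 105: 23^1 = 23, 23^2 = 4, 23^4 = 16, 23^8 = 46, 23^16 = 16, 23^32 = 46
Test divisors in increasing order:
  k=1: 23^1 = 23 mod 105
  k=2: 23^2 = 4 mod 105
  k=3: 23^3 = 4 * 23 = 92 mod 105
  k=4: 23^4 = 16 mod 105
  k=6: 23^6 = 16 * 4 = 64 mod 105
  k=8: 23^8 = 46 mod 105
  k=12: 23^12 = 46 * 16 = 1 mod 105  <- first divisor giving 1
Order = 12

12


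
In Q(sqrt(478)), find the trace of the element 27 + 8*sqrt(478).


Tr(a + b*sqrt(d)) = (a + b*sqrt(d)) + (a - b*sqrt(d)) = 2a
= 2 * (27)
= 54

54


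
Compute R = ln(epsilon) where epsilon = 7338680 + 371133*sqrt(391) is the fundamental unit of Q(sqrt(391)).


epsilon = 7338680 + 371133*sqrt(391)
= 1.4677e+07
R = ln(1.4677e+07)
= 16.5018

16.5018


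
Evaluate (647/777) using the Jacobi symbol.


Compute (647/777) via quadratic reciprocity:
  reciprocity: (647/777) -> +(777/647)
  reduce: (130/647)
  pull out 2: (2/647) = +1  (since 647 mod 8 = 7)
  reciprocity: (65/647) -> +(647/65)
  reduce: (62/65)
  pull out 2: (2/65) = +1  (since 65 mod 8 = 1)
  reciprocity: (31/65) -> +(65/31)
  reduce: (3/31)
  reciprocity: (3/31) -> -(31/3)
  reduce: (1/3)
  (1/3) = 1
Product of signs = -1

-1


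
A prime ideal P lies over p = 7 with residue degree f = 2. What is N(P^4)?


N(P^a) = p^(a*f)
= 7^(4*2)
= 7^8
= 5764801

5764801


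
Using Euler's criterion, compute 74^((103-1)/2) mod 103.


p = 103 is prime and the exponent is (p-1)/2 = 51, so by Euler's criterion 74^51 = (74/103) = +1 or -1 mod 103.
Compute by square-and-multiply:
  51 = 32 + 16 + 2 + 1 (binary 110011)
  Repeated squaring mod 103: 74^1 = 74, 74^2 = 17, 74^4 = 83, 74^8 = 91, 74^16 = 41, 74^32 = 33
  74^51 = 74^32 * 74^16 * 74^2 * 74^1 = 33 * 41 * 17 * 74 mod 103
    33 * 41 = 1353 = 14 mod 103
    14 * 17 = 238 = 32 mod 103
    32 * 74 = 2368 = 102 mod 103
  74^51 = 102 mod 103
Result 102 = p - 1 = -1 mod 103: 74 is a quadratic non-residue mod 103. As a residue in [0, p-1] the value is 102.
74^51 mod 103 = 102

102


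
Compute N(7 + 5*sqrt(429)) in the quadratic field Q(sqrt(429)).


N(a + b*sqrt(d)) = a^2 - d*b^2
= (7)^2 - (429)*(5)^2
= 49 - 10725
= -10676

-10676


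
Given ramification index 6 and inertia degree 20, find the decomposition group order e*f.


|D_P| = e * f
= 6 * 20
= 120

120


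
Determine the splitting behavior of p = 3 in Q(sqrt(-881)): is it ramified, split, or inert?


K = Q(sqrt(-881)). Since d mod 4 = 3, disc(K) = -3524.
Check p | disc: -3524 mod 3 = 1.
p does not divide disc. Compute Legendre symbol (d/p):
1^((3-1)/2) mod 3 = 1
(d/p) = 1, so p splits: (p) = P*P' with e=1, f=1, g=2.
Therefore p is split.

split


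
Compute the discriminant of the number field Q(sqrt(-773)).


For K = Q(sqrt(d)) with d squarefree: disc(K) = d if d = 1 mod 4, and disc(K) = 4d if d = 2 or 3 mod 4.
Here d = -773, and d mod 4 = 3.
d = 3 mod 4, not 1 (O_K = Z[sqrt(d)]), so disc(K) = 4d = 4 * (-773) = -3092

-3092


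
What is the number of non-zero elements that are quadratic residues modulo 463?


For prime p, the number of non-zero quadratic residues is (p-1)/2.
= (463-1)/2
= 231

231


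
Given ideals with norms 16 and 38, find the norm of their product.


N(IJ) = N(I) * N(J)
= 16 * 38
= 608

608


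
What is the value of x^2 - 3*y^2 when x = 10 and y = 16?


x^2 - d*y^2
= 10^2 - 3*16^2
= 100 - 768
= -668

-668


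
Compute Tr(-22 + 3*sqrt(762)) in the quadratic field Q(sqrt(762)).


Tr(a + b*sqrt(d)) = (a + b*sqrt(d)) + (a - b*sqrt(d)) = 2a
= 2 * (-22)
= -44

-44


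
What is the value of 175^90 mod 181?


p = 181 is prime and the exponent is (p-1)/2 = 90, so by Euler's criterion 175^90 = (175/181) = +1 or -1 mod 181.
Compute by square-and-multiply:
  90 = 64 + 16 + 8 + 2 (binary 1011010)
  Repeated squaring mod 181: 175^1 = 175, 175^2 = 36, 175^4 = 29, 175^8 = 117, 175^16 = 114, 175^32 = 145, 175^64 = 29
  175^90 = 175^64 * 175^16 * 175^8 * 175^2 = 29 * 114 * 117 * 36 mod 181
    29 * 114 = 3306 = 48 mod 181
    48 * 117 = 5616 = 5 mod 181
    5 * 36 = 180 = 180 mod 181
  175^90 = 180 mod 181
Result 180 = p - 1 = -1 mod 181: 175 is a quadratic non-residue mod 181. As a residue in [0, p-1] the value is 180.
175^90 mod 181 = 180

180


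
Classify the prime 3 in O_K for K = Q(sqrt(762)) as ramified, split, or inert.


K = Q(sqrt(762)). Since d mod 4 = 2, disc(K) = 3048.
Check p | disc: 3048 mod 3 = 0.
p divides disc, so p ramifies: (p) = P^2 with e=2, f=1, g=1.
Therefore p is ramified.

ramified


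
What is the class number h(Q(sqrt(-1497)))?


K = Q(sqrt(-1497)). d mod 4 = 3, so D = disc(K) = 4d = -5988
h(K) equals the number of primitive reduced positive-definite forms (a, b, c) = a*x^2 + b*x*y + c*y^2 with b^2 - 4ac = D,
where reduced means |b| <= a <= c, with b >= 0 whenever |b| = a or a = c, and primitive means gcd(a, b, c) = 1.
Reduced forces 3a^2 <= |D| = 5988, so 1 <= a <= 44; b must have the parity of D, and c = (b^2 - D)/(4a) must be an integer >= a.
Enumerate a = 1..44, b in [-a, a]:
  a=1: (1, 0, 1497)  [1]
  a=2: (2, 2, 749)  [1]
  a=3: (3, 0, 499)  [1]
  a=4..5: none
  a=6: (6, 6, 251)  [1]
  a=7: (7, -2, 214), (7, 2, 214)  [2]
  a=8..13: none
  a=14: (14, -2, 107), (14, 2, 107)  [2]
  a=15..16: none
  a=17: (17, -8, 89), (17, 8, 89)  [2]
  a=18: none
  a=19: (19, -4, 79), (19, 4, 79)  [2]
  a=20: none
  a=21: (21, -12, 73), (21, 12, 73)  [2]
  a=22..33: none
  a=34: (34, -26, 49), (34, 26, 49)  [2]
  a=35..37: none
  a=38: (38, -34, 47), (38, 34, 47)  [2]
  a=39..40: none
  a=41: (41, -30, 42), (41, 30, 42)  [2]
  a=42..44: none
Total reduced forms: 1 + 1 + 1 + 1 + 2 + 2 + 2 + 2 + 2 + 2 + 2 + 2 = 20
h = 20

20


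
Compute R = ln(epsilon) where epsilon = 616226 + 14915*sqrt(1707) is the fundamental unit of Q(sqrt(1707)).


epsilon = 616226 + 14915*sqrt(1707)
= 1.2325e+06
R = ln(1.2325e+06)
= 14.0245

14.0245


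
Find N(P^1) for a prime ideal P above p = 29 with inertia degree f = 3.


N(P^a) = p^(a*f)
= 29^(1*3)
= 29^3
= 24389

24389


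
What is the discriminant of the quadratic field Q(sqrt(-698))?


For K = Q(sqrt(d)) with d squarefree: disc(K) = d if d = 1 mod 4, and disc(K) = 4d if d = 2 or 3 mod 4.
Here d = -698, and d mod 4 = 2.
d = 2 mod 4, not 1 (O_K = Z[sqrt(d)]), so disc(K) = 4d = 4 * (-698) = -2792

-2792


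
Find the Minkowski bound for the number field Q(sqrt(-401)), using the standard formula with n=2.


d = -401, d mod 4 = 3, so disc(K) = 4d = -1604; |disc(K)| = 1604
Imaginary quadratic field, so n = 2, s = r2 = 1, r1 = 0
M = (n!/n^n) * (4/pi)^s * sqrt(|disc(K)|) = (2!/2^2) * (4/pi)^1 * sqrt(1604)
= 0.5 * 1.273240 * 40.049969
= 25.4966

25.4966


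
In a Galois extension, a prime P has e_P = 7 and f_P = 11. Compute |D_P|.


|D_P| = e * f
= 7 * 11
= 77

77


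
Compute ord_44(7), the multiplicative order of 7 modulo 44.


We want ord_44(7), the smallest k >= 1 with 7^k = 1 mod 44.
n = 44 = 2^2 * 11, phi(44) = 20; the order divides phi(n).
Divisors of 20: 1, 2, 4, 5, 10, 20
Repeated squaring mod 44: 7^1 = 7, 7^2 = 5, 7^4 = 25, 7^8 = 9, 7^16 = 37
Test divisors in increasing order:
  k=1: 7^1 = 7 mod 44
  k=2: 7^2 = 5 mod 44
  k=4: 7^4 = 25 mod 44
  k=5: 7^5 = 25 * 7 = 43 mod 44
  k=10: 7^10 = 9 * 5 = 1 mod 44  <- first divisor giving 1
Order = 10

10


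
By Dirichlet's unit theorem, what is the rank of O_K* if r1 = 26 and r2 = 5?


By Dirichlet's unit theorem:
rank = r1 + r2 - 1
= 26 + 5 - 1
= 30

30


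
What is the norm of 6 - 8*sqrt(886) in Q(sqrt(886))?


N(a + b*sqrt(d)) = a^2 - d*b^2
= (6)^2 - (886)*(-8)^2
= 36 - 56704
= -56668

-56668


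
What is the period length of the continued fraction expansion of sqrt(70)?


Run the CF algorithm for sqrt(70).
a_0 = floor(sqrt(70)) = 8; set m_0=0, q_0=1.
Recurrence: m' = q*a - m,  q' = (d - m'^2)/q,  a' = floor((a_0 + m')/q').
  step 1: m=8, q=6, a=2
  step 2: m=4, q=9, a=1
  step 3: m=5, q=5, a=2
  step 4: m=5, q=9, a=1
  step 5: m=4, q=6, a=2
  step 6: m=8, q=1, a=16
a_6 = 2*a_0 = 16, so the period closes here.
sqrt(70) = [8; 2, 1, 2, 1, 2, 16]
Period length = 6

6


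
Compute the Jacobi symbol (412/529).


Compute (412/529) via quadratic reciprocity:
  pull out 2: (2/529) = +1  (since 529 mod 8 = 1)
  pull out 2: (2/529) = +1  (since 529 mod 8 = 1)
  reciprocity: (103/529) -> +(529/103)
  reduce: (14/103)
  pull out 2: (2/103) = +1  (since 103 mod 8 = 7)
  reciprocity: (7/103) -> -(103/7)
  reduce: (5/7)
  reciprocity: (5/7) -> +(7/5)
  reduce: (2/5)
  pull out 2: (2/5) = -1  (since 5 mod 8 = 5)
  (1/5) = 1
Product of signs = 1

1


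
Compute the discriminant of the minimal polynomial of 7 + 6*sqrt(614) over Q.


The element 7 + 6*sqrt(614) has minimal polynomial:
x^2 - 14*x - 22055
Discriminant = (-14)^2 - 4*(-22055)
= 196 + 88220
= 88416

88416


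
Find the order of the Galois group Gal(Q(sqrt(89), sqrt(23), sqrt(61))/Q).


The 3 square roots of distinct primes are multiplicatively independent over Q,
so [K:Q] = 2^3 and Gal(K/Q) is isomorphic to (Z/2Z)^3.
|Gal| = 2^3 = 8

8


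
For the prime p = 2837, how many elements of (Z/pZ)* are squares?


For prime p, the number of non-zero quadratic residues is (p-1)/2.
= (2837-1)/2
= 1418

1418


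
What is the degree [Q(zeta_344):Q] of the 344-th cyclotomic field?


The degree equals Euler's totient phi(344).
344 = 2^3 * 43
phi(344) = 168

168


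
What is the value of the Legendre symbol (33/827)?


p = 827 is prime, so compute (33/827) with the reciprocity algorithm (Jacobi-symbol steps: pull out 2s via (2/n), flip via reciprocity, reduce):
  reciprocity: (33/827) -> +(827/33)
  reduce: (2/33)
  pull out 2: (2/33) = +1  (since 33 mod 8 = 1)
  (1/33) = 1
Product of signs = 1
(33/827) = 1

1


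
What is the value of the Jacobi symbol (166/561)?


Compute (166/561) via quadratic reciprocity:
  pull out 2: (2/561) = +1  (since 561 mod 8 = 1)
  reciprocity: (83/561) -> +(561/83)
  reduce: (63/83)
  reciprocity: (63/83) -> -(83/63)
  reduce: (20/63)
  pull out 2: (2/63) = +1  (since 63 mod 8 = 7)
  pull out 2: (2/63) = +1  (since 63 mod 8 = 7)
  reciprocity: (5/63) -> +(63/5)
  reduce: (3/5)
  reciprocity: (3/5) -> +(5/3)
  reduce: (2/3)
  pull out 2: (2/3) = -1  (since 3 mod 8 = 3)
  (1/3) = 1
Product of signs = 1

1


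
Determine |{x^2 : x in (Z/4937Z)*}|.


For prime p, the number of non-zero quadratic residues is (p-1)/2.
= (4937-1)/2
= 2468

2468


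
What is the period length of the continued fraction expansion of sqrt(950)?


Run the CF algorithm for sqrt(950).
a_0 = floor(sqrt(950)) = 30; set m_0=0, q_0=1.
Recurrence: m' = q*a - m,  q' = (d - m'^2)/q,  a' = floor((a_0 + m')/q').
  step 1: m=30, q=50, a=1
  step 2: m=20, q=11, a=4
  step 3: m=24, q=34, a=1
  step 4: m=10, q=25, a=1
  step 5: m=15, q=29, a=1
  step 6: m=14, q=26, a=1
  step 7: m=12, q=31, a=1
  step 8: m=19, q=19, a=2
  step 9: m=19, q=31, a=1
  step 10: m=12, q=26, a=1
  step 11: m=14, q=29, a=1
  step 12: m=15, q=25, a=1
  step 13: m=10, q=34, a=1
  step 14: m=24, q=11, a=4
  step 15: m=20, q=50, a=1
  step 16: m=30, q=1, a=60
a_16 = 2*a_0 = 60, so the period closes here.
sqrt(950) = [30; 1, 4, 1, 1, 1, 1, 1, 2, 1, 1, 1, 1, 1, 4, 1, 60]
Period length = 16

16


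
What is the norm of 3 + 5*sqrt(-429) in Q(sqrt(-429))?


N(a + b*sqrt(d)) = a^2 - d*b^2
= (3)^2 - (-429)*(5)^2
= 9 + 10725
= 10734

10734


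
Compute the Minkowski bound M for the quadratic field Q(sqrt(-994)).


d = -994, d mod 4 = 2, so disc(K) = 4d = -3976; |disc(K)| = 3976
Imaginary quadratic field, so n = 2, s = r2 = 1, r1 = 0
M = (n!/n^n) * (4/pi)^s * sqrt(|disc(K)|) = (2!/2^2) * (4/pi)^1 * sqrt(3976)
= 0.5 * 1.273240 * 63.055531
= 40.1424

40.1424


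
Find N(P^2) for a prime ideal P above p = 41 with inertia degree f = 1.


N(P^a) = p^(a*f)
= 41^(2*1)
= 41^2
= 1681

1681


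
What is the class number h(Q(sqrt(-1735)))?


K = Q(sqrt(-1735)). d mod 4 = 1, so D = disc(K) = d = -1735
h(K) equals the number of primitive reduced positive-definite forms (a, b, c) = a*x^2 + b*x*y + c*y^2 with b^2 - 4ac = D,
where reduced means |b| <= a <= c, with b >= 0 whenever |b| = a or a = c, and primitive means gcd(a, b, c) = 1.
Reduced forces 3a^2 <= |D| = 1735, so 1 <= a <= 24; b must have the parity of D, and c = (b^2 - D)/(4a) must be an integer >= a.
Enumerate a = 1..24, b in [-a, a]:
  a=1: (1, 1, 434)  [1]
  a=2: (2, -1, 217), (2, 1, 217)  [2]
  a=3: none
  a=4: (4, -3, 109), (4, 3, 109)  [2]
  a=5: (5, 5, 88)  [1]
  a=6: none
  a=7: (7, -1, 62), (7, 1, 62)  [2]
  a=8: (8, -5, 55), (8, 5, 55)  [2]
  a=9: none
  a=10: (10, -5, 44), (10, 5, 44)  [2]
  a=11: (11, -5, 40), (11, 5, 40)  [2]
  a=12..13: none
  a=14: (14, -13, 34), (14, -1, 31), (14, 1, 31), (14, 13, 34)  [4]
  a=15: none
  a=16: (16, -11, 29), (16, 11, 29)  [2]
  a=17: (17, -13, 28), (17, 13, 28)  [2]
  a=18..19: none
  a=20: (20, -5, 22), (20, 5, 22)  [2]
  a=21: none
  a=22: (22, -17, 23), (22, 17, 23)  [2]
  a=23..24: none
Total reduced forms: 1 + 2 + 2 + 1 + 2 + 2 + 2 + 2 + 4 + 2 + 2 + 2 + 2 = 26
h = 26

26


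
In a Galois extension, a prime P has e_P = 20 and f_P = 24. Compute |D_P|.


|D_P| = e * f
= 20 * 24
= 480

480


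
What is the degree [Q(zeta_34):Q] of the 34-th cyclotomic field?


The degree equals Euler's totient phi(34).
34 = 2 * 17
phi(34) = 16

16


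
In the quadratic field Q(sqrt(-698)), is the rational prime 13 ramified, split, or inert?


K = Q(sqrt(-698)). Since d mod 4 = 2, disc(K) = -2792.
Check p | disc: -2792 mod 13 = 3.
p does not divide disc. Compute Legendre symbol (d/p):
4^((13-1)/2) mod 13 = 1
(d/p) = 1, so p splits: (p) = P*P' with e=1, f=1, g=2.
Therefore p is split.

split


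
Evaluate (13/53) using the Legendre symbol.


p = 53 is prime, so compute (13/53) with the reciprocity algorithm (Jacobi-symbol steps: pull out 2s via (2/n), flip via reciprocity, reduce):
  reciprocity: (13/53) -> +(53/13)
  reduce: (1/13)
  (1/13) = 1
Product of signs = 1
(13/53) = 1

1


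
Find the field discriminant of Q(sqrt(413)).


For K = Q(sqrt(d)) with d squarefree: disc(K) = d if d = 1 mod 4, and disc(K) = 4d if d = 2 or 3 mod 4.
Here d = 413, and d mod 4 = 1.
d = 1 mod 4 (O_K = Z[(1+sqrt(d))/2]), so disc(K) = d = 413

413


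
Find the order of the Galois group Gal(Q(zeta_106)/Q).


|Gal(Q(zeta_106)/Q)| = phi(106)
= 52

52


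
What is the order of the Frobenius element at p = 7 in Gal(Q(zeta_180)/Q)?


The Frobenius at p in Gal(Q(zeta_n)/Q) = (Z/nZ)* is the class of p, so its order is ord_180(7), the smallest k >= 1 with 7^k = 1 mod 180.
n = 180 = 2^2 * 3^2 * 5, phi(180) = 48; the order divides phi(n).
Divisors of 48: 1, 2, 3, 4, 6, 8, 12, 16, 24, 48
Repeated squaring mod 180: 7^1 = 7, 7^2 = 49, 7^4 = 61, 7^8 = 121, 7^16 = 61, 7^32 = 121
Test divisors in increasing order:
  k=1: 7^1 = 7 mod 180
  k=2: 7^2 = 49 mod 180
  k=3: 7^3 = 49 * 7 = 163 mod 180
  k=4: 7^4 = 61 mod 180
  k=6: 7^6 = 61 * 49 = 109 mod 180
  k=8: 7^8 = 121 mod 180
  k=12: 7^12 = 121 * 61 = 1 mod 180  <- first divisor giving 1
Order = 12

12


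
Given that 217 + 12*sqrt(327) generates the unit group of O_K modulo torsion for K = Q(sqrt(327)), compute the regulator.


epsilon = 217 + 12*sqrt(327)
= 433.9977
R = ln(433.9977)
= 6.0730

6.0730


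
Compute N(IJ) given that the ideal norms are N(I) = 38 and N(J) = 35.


N(IJ) = N(I) * N(J)
= 38 * 35
= 1330

1330


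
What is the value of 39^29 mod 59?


p = 59 is prime and the exponent is (p-1)/2 = 29, so by Euler's criterion 39^29 = (39/59) = +1 or -1 mod 59.
Compute by square-and-multiply:
  29 = 16 + 8 + 4 + 1 (binary 11101)
  Repeated squaring mod 59: 39^1 = 39, 39^2 = 46, 39^4 = 51, 39^8 = 5, 39^16 = 25
  39^29 = 39^16 * 39^8 * 39^4 * 39^1 = 25 * 5 * 51 * 39 mod 59
    25 * 5 = 125 = 7 mod 59
    7 * 51 = 357 = 3 mod 59
    3 * 39 = 117 = 58 mod 59
  39^29 = 58 mod 59
Result 58 = p - 1 = -1 mod 59: 39 is a quadratic non-residue mod 59. As a residue in [0, p-1] the value is 58.
39^29 mod 59 = 58

58


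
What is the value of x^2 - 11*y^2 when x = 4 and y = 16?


x^2 - d*y^2
= 4^2 - 11*16^2
= 16 - 2816
= -2800

-2800


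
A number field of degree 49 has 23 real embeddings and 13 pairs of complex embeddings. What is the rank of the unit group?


By Dirichlet's unit theorem:
rank = r1 + r2 - 1
= 23 + 13 - 1
= 35

35


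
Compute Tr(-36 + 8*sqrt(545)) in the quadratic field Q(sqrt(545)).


Tr(a + b*sqrt(d)) = (a + b*sqrt(d)) + (a - b*sqrt(d)) = 2a
= 2 * (-36)
= -72

-72


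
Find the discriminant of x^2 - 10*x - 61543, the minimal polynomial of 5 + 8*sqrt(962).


The element 5 + 8*sqrt(962) has minimal polynomial:
x^2 - 10*x - 61543
Discriminant = (-10)^2 - 4*(-61543)
= 100 + 246172
= 246272

246272


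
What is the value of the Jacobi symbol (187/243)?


Compute (187/243) via quadratic reciprocity:
  reciprocity: (187/243) -> -(243/187)
  reduce: (56/187)
  pull out 2: (2/187) = -1  (since 187 mod 8 = 3)
  pull out 2: (2/187) = -1  (since 187 mod 8 = 3)
  pull out 2: (2/187) = -1  (since 187 mod 8 = 3)
  reciprocity: (7/187) -> -(187/7)
  reduce: (5/7)
  reciprocity: (5/7) -> +(7/5)
  reduce: (2/5)
  pull out 2: (2/5) = -1  (since 5 mod 8 = 5)
  (1/5) = 1
Product of signs = 1

1
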